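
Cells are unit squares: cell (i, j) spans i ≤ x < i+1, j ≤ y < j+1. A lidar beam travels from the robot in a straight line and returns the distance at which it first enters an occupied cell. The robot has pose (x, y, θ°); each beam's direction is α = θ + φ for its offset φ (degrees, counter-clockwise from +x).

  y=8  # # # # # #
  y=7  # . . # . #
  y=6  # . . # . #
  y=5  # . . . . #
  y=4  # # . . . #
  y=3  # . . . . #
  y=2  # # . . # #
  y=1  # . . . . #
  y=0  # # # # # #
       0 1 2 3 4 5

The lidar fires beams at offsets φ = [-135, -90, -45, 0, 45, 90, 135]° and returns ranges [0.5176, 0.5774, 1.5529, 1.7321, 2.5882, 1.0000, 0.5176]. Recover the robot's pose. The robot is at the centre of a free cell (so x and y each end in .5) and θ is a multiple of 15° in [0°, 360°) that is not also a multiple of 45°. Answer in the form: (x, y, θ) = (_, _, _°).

The pose lattice has 23·16 = 368 candidates. Test each by forward raycasting.
  (2.5, 6.5, 165°): beam 1 = 0.5774 ≠ 0.5176 ✗
  (4.5, 6.5, 165°): beam 1 = 0.5774 ≠ 0.5176 ✗
  (4.5, 3.5, 150°): beam 2 = 1.0000 ≠ 0.5774 ✗
  (2.5, 5.5, 255°): beam 1 = 2.8868 ≠ 0.5176 ✗
  (4.5, 3.5, 255°): beam 1 = 2.8868 ≠ 0.5176 ✗
  …
  (2.5, 7.5, 210°): r_1=0.5176, r_2=0.5774, r_3=1.5529, r_4=1.7321, r_5=2.5882, r_6=1.0000, r_7=0.5176 — all match ✓
No second candidate reproduces the full scan.

(x, y, θ) = (2.5, 7.5, 210°)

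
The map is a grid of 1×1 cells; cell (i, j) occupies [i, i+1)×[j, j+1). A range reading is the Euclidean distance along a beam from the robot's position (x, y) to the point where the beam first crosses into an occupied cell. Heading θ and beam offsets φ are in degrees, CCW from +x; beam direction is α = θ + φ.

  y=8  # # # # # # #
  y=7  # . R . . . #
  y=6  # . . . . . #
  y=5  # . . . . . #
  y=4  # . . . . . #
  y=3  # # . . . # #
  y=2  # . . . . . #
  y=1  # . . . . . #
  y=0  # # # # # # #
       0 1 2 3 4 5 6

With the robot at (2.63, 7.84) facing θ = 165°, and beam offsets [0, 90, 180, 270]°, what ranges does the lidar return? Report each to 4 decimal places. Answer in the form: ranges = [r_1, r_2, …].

beam 1: φ=0°, α=165°
  cosα=-0.9659 sinα=0.2588 | (2,7) | tMaxX 0.6522 tMaxY 0.6182 | tΔX 1.0353 tΔY 3.8637
    t=0.6182 [y] (2,8) — stop
  → r_1 = 0.6182
beam 2: φ=90°, α=255°
  cosα=-0.2588 sinα=-0.9659 | (2,7) | tMaxX 2.4341 tMaxY 0.8696 | tΔX 3.8637 tΔY 1.0353
    t=0.8696 [y] (2,6)
    t=1.9049 [y] (2,5)
    t=2.4341 [x] (1,5)
    t=2.9402 [y] (1,4)
    t=3.9755 [y] (1,3) — stop
  → r_2 = 3.9755
beam 3: φ=180°, α=345°
  cosα=0.9659 sinα=-0.2588 | (2,7) | tMaxX 0.3831 tMaxY 3.2455 | tΔX 1.0353 tΔY 3.8637
    t=0.3831 [x] (3,7)
    t=1.4183 [x] (4,7)
    t=2.4536 [x] (5,7)
    t=3.2455 [y] (5,6)
    t=3.4889 [x] (6,6) — stop
  → r_3 = 3.4889
beam 4: φ=270°, α=75°
  cosα=0.2588 sinα=0.9659 | (2,7) | tMaxX 1.4296 tMaxY 0.1656 | tΔX 3.8637 tΔY 1.0353
    t=0.1656 [y] (2,8) — stop
  → r_4 = 0.1656

ranges = [0.6182, 3.9755, 3.4889, 0.1656]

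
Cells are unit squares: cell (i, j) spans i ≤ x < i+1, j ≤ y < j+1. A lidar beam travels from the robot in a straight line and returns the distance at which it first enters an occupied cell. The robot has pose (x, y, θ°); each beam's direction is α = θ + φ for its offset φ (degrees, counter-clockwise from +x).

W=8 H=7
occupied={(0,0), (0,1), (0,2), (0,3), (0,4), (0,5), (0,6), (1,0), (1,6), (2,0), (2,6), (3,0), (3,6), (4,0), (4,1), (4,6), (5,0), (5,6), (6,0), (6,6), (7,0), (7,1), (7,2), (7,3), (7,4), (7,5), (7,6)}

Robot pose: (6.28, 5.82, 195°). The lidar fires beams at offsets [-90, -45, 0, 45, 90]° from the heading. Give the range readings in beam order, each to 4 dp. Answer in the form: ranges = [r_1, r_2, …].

beam 1: φ=-90°, α=105°
  d=(-0.2588,0.9659)  start (6,5)  tX=1.0818 tY=0.1863  stride 1/|dx|=3.8637 1/|dy|=1.0353
    cross y-line → (6,6), t=0.1863 (wall)
  → r_1 = 0.1863
beam 2: φ=-45°, α=150°
  d=(-0.8660,0.5000)  start (6,5)  tX=0.3233 tY=0.3600  stride 1/|dx|=1.1547 1/|dy|=2.0000
    cross x-line → (5,5), t=0.3233
    cross y-line → (5,6), t=0.3600 (wall)
  → r_2 = 0.3600
beam 3: φ=0°, α=195°
  d=(-0.9659,-0.2588)  start (6,5)  tX=0.2899 tY=3.1682  stride 1/|dx|=1.0353 1/|dy|=3.8637
    cross x-line → (5,5), t=0.2899
    cross x-line → (4,5), t=1.3252
    cross x-line → (3,5), t=2.3604
    cross y-line → (3,4), t=3.1682
    cross x-line → (2,4), t=3.3957
    cross x-line → (1,4), t=4.4310
    cross x-line → (0,4), t=5.4663 (wall)
  → r_3 = 5.4663
beam 4: φ=45°, α=240°
  d=(-0.5000,-0.8660)  start (6,5)  tX=0.5600 tY=0.9469  stride 1/|dx|=2.0000 1/|dy|=1.1547
    cross x-line → (5,5), t=0.5600
    cross y-line → (5,4), t=0.9469
    cross y-line → (5,3), t=2.1016
    cross x-line → (4,3), t=2.5600
    cross y-line → (4,2), t=3.2563
    cross y-line → (4,1), t=4.4110 (wall)
  → r_4 = 4.4110
beam 5: φ=90°, α=285°
  d=(0.2588,-0.9659)  start (6,5)  tX=2.7819 tY=0.8489  stride 1/|dx|=3.8637 1/|dy|=1.0353
    cross y-line → (6,4), t=0.8489
    cross y-line → (6,3), t=1.8842
    cross x-line → (7,3), t=2.7819 (wall)
  → r_5 = 2.7819

ranges = [0.1863, 0.3600, 5.4663, 4.4110, 2.7819]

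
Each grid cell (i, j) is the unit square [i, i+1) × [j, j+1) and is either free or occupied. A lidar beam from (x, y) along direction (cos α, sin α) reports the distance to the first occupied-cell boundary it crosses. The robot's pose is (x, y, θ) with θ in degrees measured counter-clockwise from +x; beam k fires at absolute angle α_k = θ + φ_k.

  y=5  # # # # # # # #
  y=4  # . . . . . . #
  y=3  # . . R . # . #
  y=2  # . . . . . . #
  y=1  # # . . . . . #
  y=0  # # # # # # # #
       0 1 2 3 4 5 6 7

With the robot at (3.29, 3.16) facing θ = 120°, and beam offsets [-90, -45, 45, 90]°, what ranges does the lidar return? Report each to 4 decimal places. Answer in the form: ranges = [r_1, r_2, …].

beam 1: φ=-90°, α=30°
  dir = (cos 30°, sin 30°) = (0.8660, 0.5000); from cell (3,3)
  next x-line at t=0.8198, next y-line at t=1.6800; Δt_x=1.1547, Δt_y=2.0000
    x: enter (4,3) at t=0.8198
    y: enter (4,4) at t=1.6800
    x: enter (5,4) at t=1.9745
    x: enter (6,4) at t=3.1292
    y: enter (6,5) at t=3.6800 ← occupied
  → r_1 = 3.6800
beam 2: φ=-45°, α=75°
  dir = (cos 75°, sin 75°) = (0.2588, 0.9659); from cell (3,3)
  next x-line at t=2.7432, next y-line at t=0.8696; Δt_x=3.8637, Δt_y=1.0353
    y: enter (3,4) at t=0.8696
    y: enter (3,5) at t=1.9049 ← occupied
  → r_2 = 1.9049
beam 3: φ=45°, α=165°
  dir = (cos 165°, sin 165°) = (-0.9659, 0.2588); from cell (3,3)
  next x-line at t=0.3002, next y-line at t=3.2455; Δt_x=1.0353, Δt_y=3.8637
    x: enter (2,3) at t=0.3002
    x: enter (1,3) at t=1.3355
    x: enter (0,3) at t=2.3708 ← occupied
  → r_3 = 2.3708
beam 4: φ=90°, α=210°
  dir = (cos 210°, sin 210°) = (-0.8660, -0.5000); from cell (3,3)
  next x-line at t=0.3349, next y-line at t=0.3200; Δt_x=1.1547, Δt_y=2.0000
    y: enter (3,2) at t=0.3200
    x: enter (2,2) at t=0.3349
    x: enter (1,2) at t=1.4896
    y: enter (1,1) at t=2.3200 ← occupied
  → r_4 = 2.3200

ranges = [3.6800, 1.9049, 2.3708, 2.3200]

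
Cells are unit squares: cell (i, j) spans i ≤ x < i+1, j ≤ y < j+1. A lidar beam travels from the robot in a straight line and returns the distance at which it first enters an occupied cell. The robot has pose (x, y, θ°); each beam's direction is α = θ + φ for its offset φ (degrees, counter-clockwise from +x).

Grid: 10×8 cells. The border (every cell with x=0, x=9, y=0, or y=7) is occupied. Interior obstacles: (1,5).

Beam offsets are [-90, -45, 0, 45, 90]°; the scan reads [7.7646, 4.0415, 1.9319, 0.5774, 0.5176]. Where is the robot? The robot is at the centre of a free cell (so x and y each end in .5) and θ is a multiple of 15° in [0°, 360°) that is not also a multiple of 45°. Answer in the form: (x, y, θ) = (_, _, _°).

Enumerate (i+0.5, j+0.5, θ) over the 47 free cells and 16 admissible headings. For each, cast all 5 beams and compare to the given ranges.
  (8.5, 5.5, 330°): beam 1 = 5.1962 ≠ 7.7646 ✗
  (3.5, 2.5, 345°): beam 1 = 1.5529 ≠ 7.7646 ✗
  (4.5, 6.5, 255°): beam 1 = 1.9319 ≠ 7.7646 ✗
  (7.5, 2.5, 60°): beam 1 = 1.7321 ≠ 7.7646 ✗
  (1.5, 3.5, 105°): beam 3 = 1.5529 ≠ 1.9319 ✗
  …
  (8.5, 4.5, 285°): r_1=7.7646, r_2=4.0415, r_3=1.9319, r_4=0.5774, r_5=0.5176 — all match ✓
Unique over the lattice → pose = (8.5, 4.5, 285°).

(x, y, θ) = (8.5, 4.5, 285°)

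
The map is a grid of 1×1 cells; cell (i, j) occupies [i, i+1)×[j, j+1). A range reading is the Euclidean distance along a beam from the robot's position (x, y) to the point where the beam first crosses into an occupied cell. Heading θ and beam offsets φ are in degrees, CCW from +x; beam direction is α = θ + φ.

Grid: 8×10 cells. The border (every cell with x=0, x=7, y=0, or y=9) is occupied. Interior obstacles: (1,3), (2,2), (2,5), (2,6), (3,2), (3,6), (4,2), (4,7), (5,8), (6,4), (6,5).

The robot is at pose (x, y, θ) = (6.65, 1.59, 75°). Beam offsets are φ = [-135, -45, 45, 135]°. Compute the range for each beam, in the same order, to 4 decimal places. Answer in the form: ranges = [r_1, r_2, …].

beam 1: φ=-135°, α=300°
  direction (0.5000, -0.8660); cell (6,1); t to first gridline: x 0.7000, y 0.6813 (then +2.0000 / +1.1547)
    (6,0) via y @ 0.6813  # hit
  → r_1 = 0.6813
beam 2: φ=-45°, α=30°
  direction (0.8660, 0.5000); cell (6,1); t to first gridline: x 0.4041, y 0.8200 (then +1.1547 / +2.0000)
    (7,1) via x @ 0.4041  # hit
  → r_2 = 0.4041
beam 3: φ=45°, α=120°
  direction (-0.5000, 0.8660); cell (6,1); t to first gridline: x 1.3000, y 0.4734 (then +2.0000 / +1.1547)
    (6,2) via y @ 0.4734
    (5,2) via x @ 1.3000
    (5,3) via y @ 1.6281
    (5,4) via y @ 2.7828
    (4,4) via x @ 3.3000
    (4,5) via y @ 3.9375
    (4,6) via y @ 5.0922
    (3,6) via x @ 5.3000  # hit
  → r_3 = 5.3000
beam 4: φ=135°, α=210°
  direction (-0.8660, -0.5000); cell (6,1); t to first gridline: x 0.7506, y 1.1800 (then +1.1547 / +2.0000)
    (5,1) via x @ 0.7506
    (5,0) via y @ 1.1800  # hit
  → r_4 = 1.1800

ranges = [0.6813, 0.4041, 5.3000, 1.1800]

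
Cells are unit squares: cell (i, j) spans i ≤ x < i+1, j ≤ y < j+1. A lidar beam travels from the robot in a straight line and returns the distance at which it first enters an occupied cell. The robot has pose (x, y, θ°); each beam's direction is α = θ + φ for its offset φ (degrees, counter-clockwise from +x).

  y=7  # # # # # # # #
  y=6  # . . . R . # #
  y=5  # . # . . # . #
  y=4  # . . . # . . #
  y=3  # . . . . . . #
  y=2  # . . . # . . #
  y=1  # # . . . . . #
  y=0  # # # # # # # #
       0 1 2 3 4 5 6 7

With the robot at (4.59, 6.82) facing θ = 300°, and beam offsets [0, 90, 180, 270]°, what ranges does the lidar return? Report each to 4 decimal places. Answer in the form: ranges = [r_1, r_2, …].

beam 1: φ=0°, α=300°
  direction (0.5000, -0.8660); cell (4,6); t to first gridline: x 0.8200, y 0.9469 (then +2.0000 / +1.1547)
    (5,6) via x @ 0.8200
    (5,5) via y @ 0.9469  # hit
  → r_1 = 0.9469
beam 2: φ=90°, α=30°
  direction (0.8660, 0.5000); cell (4,6); t to first gridline: x 0.4734, y 0.3600 (then +1.1547 / +2.0000)
    (4,7) via y @ 0.3600  # hit
  → r_2 = 0.3600
beam 3: φ=180°, α=120°
  direction (-0.5000, 0.8660); cell (4,6); t to first gridline: x 1.1800, y 0.2078 (then +2.0000 / +1.1547)
    (4,7) via y @ 0.2078  # hit
  → r_3 = 0.2078
beam 4: φ=270°, α=210°
  direction (-0.8660, -0.5000); cell (4,6); t to first gridline: x 0.6813, y 1.6400 (then +1.1547 / +2.0000)
    (3,6) via x @ 0.6813
    (3,5) via y @ 1.6400
    (2,5) via x @ 1.8360  # hit
  → r_4 = 1.8360

ranges = [0.9469, 0.3600, 0.2078, 1.8360]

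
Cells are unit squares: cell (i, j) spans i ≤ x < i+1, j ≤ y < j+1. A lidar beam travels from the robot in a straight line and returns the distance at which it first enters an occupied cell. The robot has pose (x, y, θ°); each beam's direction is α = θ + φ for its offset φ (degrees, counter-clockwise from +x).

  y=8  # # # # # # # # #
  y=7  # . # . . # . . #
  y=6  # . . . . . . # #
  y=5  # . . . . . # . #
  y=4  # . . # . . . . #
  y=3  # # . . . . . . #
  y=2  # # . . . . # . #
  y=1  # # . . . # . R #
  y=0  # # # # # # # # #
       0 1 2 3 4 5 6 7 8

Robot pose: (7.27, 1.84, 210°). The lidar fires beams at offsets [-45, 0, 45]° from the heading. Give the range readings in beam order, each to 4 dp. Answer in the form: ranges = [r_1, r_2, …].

ranges = [0.6182, 1.4665, 0.8696]

beam 1: φ=-45°, α=165°
  direction (-0.9659, 0.2588); cell (7,1); t to first gridline: x 0.2795, y 0.6182 (then +1.0353 / +3.8637)
    (6,1) via x @ 0.2795
    (6,2) via y @ 0.6182  # hit
  → r_1 = 0.6182
beam 2: φ=0°, α=210°
  direction (-0.8660, -0.5000); cell (7,1); t to first gridline: x 0.3118, y 1.6800 (then +1.1547 / +2.0000)
    (6,1) via x @ 0.3118
    (5,1) via x @ 1.4665  # hit
  → r_2 = 1.4665
beam 3: φ=45°, α=255°
  direction (-0.2588, -0.9659); cell (7,1); t to first gridline: x 1.0432, y 0.8696 (then +3.8637 / +1.0353)
    (7,0) via y @ 0.8696  # hit
  → r_3 = 0.8696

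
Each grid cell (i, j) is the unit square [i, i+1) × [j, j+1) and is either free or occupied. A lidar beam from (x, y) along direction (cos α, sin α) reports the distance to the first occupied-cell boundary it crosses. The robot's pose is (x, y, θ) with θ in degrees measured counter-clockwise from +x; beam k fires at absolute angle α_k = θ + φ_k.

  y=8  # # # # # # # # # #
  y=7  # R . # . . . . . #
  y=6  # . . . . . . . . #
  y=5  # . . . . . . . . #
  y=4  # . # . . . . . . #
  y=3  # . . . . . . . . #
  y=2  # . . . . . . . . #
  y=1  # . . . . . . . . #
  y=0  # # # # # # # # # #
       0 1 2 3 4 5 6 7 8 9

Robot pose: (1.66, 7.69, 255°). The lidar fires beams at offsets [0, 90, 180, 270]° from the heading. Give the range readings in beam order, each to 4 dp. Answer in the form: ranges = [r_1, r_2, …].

beam 1: φ=0°, α=255°
  d=(-0.2588,-0.9659)  start (1,7)  tX=2.5500 tY=0.7143  stride 1/|dx|=3.8637 1/|dy|=1.0353
    cross y-line → (1,6), t=0.7143
    cross y-line → (1,5), t=1.7496
    cross x-line → (0,5), t=2.5500 (wall)
  → r_1 = 2.5500
beam 2: φ=90°, α=345°
  d=(0.9659,-0.2588)  start (1,7)  tX=0.3520 tY=2.6660  stride 1/|dx|=1.0353 1/|dy|=3.8637
    cross x-line → (2,7), t=0.3520
    cross x-line → (3,7), t=1.3873 (wall)
  → r_2 = 1.3873
beam 3: φ=180°, α=75°
  d=(0.2588,0.9659)  start (1,7)  tX=1.3137 tY=0.3209  stride 1/|dx|=3.8637 1/|dy|=1.0353
    cross y-line → (1,8), t=0.3209 (wall)
  → r_3 = 0.3209
beam 4: φ=270°, α=165°
  d=(-0.9659,0.2588)  start (1,7)  tX=0.6833 tY=1.1977  stride 1/|dx|=1.0353 1/|dy|=3.8637
    cross x-line → (0,7), t=0.6833 (wall)
  → r_4 = 0.6833

ranges = [2.5500, 1.3873, 0.3209, 0.6833]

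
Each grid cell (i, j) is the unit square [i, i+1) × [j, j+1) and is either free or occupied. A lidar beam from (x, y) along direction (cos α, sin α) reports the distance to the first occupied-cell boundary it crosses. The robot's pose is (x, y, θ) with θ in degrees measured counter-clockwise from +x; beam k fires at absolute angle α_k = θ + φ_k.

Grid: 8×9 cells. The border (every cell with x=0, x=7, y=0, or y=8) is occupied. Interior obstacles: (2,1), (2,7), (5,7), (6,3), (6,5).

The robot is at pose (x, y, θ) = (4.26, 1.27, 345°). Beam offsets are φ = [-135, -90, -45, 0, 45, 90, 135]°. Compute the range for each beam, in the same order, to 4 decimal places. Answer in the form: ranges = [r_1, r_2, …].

beam 1: φ=-135°, α=210°
  cosα=-0.8660 sinα=-0.5000 | (4,1) | tMaxX 0.3002 tMaxY 0.5400 | tΔX 1.1547 tΔY 2.0000
    t=0.3002 [x] (3,1)
    t=0.5400 [y] (3,0) — stop
  → r_1 = 0.5400
beam 2: φ=-90°, α=255°
  cosα=-0.2588 sinα=-0.9659 | (4,1) | tMaxX 1.0046 tMaxY 0.2795 | tΔX 3.8637 tΔY 1.0353
    t=0.2795 [y] (4,0) — stop
  → r_2 = 0.2795
beam 3: φ=-45°, α=300°
  cosα=0.5000 sinα=-0.8660 | (4,1) | tMaxX 1.4800 tMaxY 0.3118 | tΔX 2.0000 tΔY 1.1547
    t=0.3118 [y] (4,0) — stop
  → r_3 = 0.3118
beam 4: φ=0°, α=345°
  cosα=0.9659 sinα=-0.2588 | (4,1) | tMaxX 0.7661 tMaxY 1.0432 | tΔX 1.0353 tΔY 3.8637
    t=0.7661 [x] (5,1)
    t=1.0432 [y] (5,0) — stop
  → r_4 = 1.0432
beam 5: φ=45°, α=30°
  cosα=0.8660 sinα=0.5000 | (4,1) | tMaxX 0.8545 tMaxY 1.4600 | tΔX 1.1547 tΔY 2.0000
    t=0.8545 [x] (5,1)
    t=1.4600 [y] (5,2)
    t=2.0092 [x] (6,2)
    t=3.1639 [x] (7,2) — stop
  → r_5 = 3.1639
beam 6: φ=90°, α=75°
  cosα=0.2588 sinα=0.9659 | (4,1) | tMaxX 2.8591 tMaxY 0.7558 | tΔX 3.8637 tΔY 1.0353
    t=0.7558 [y] (4,2)
    t=1.7910 [y] (4,3)
    t=2.8263 [y] (4,4)
    t=2.8591 [x] (5,4)
    t=3.8616 [y] (5,5)
    t=4.8969 [y] (5,6)
    t=5.9321 [y] (5,7) — stop
  → r_6 = 5.9321
beam 7: φ=135°, α=120°
  cosα=-0.5000 sinα=0.8660 | (4,1) | tMaxX 0.5200 tMaxY 0.8429 | tΔX 2.0000 tΔY 1.1547
    t=0.5200 [x] (3,1)
    t=0.8429 [y] (3,2)
    t=1.9976 [y] (3,3)
    t=2.5200 [x] (2,3)
    t=3.1523 [y] (2,4)
    t=4.3070 [y] (2,5)
    t=4.5200 [x] (1,5)
    t=5.4617 [y] (1,6)
    t=6.5200 [x] (0,6) — stop
  → r_7 = 6.5200

ranges = [0.5400, 0.2795, 0.3118, 1.0432, 3.1639, 5.9321, 6.5200]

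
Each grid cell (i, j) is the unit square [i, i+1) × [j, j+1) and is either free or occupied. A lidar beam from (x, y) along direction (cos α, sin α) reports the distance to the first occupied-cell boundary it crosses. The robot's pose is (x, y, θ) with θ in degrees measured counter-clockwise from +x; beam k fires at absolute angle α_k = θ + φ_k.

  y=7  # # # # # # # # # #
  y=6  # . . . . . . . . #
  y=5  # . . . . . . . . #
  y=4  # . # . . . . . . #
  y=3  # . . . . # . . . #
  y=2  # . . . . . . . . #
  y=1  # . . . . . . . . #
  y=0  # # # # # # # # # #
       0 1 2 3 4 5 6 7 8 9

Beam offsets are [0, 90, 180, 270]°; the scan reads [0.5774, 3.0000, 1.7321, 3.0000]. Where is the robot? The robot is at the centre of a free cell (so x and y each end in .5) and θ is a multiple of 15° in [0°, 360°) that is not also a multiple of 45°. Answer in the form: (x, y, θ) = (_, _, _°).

Enumerate (i+0.5, j+0.5, θ) over the 46 free cells and 16 admissible headings. For each, cast all 4 beams and compare to the given ranges.
  (3.5, 1.5, 345°): beam 1 = 1.9319 ≠ 0.5774 ✗
  (7.5, 1.5, 240°): beam 2 = 1.0000 ≠ 3.0000 ✗
  (1.5, 2.5, 300°): beam 1 = 1.7321 ≠ 0.5774 ✗
  …
  (5.5, 2.5, 60°): r_1=0.5774, r_2=3.0000, r_3=1.7321, r_4=3.0000 — all match ✓
No second candidate reproduces the full scan.

(x, y, θ) = (5.5, 2.5, 60°)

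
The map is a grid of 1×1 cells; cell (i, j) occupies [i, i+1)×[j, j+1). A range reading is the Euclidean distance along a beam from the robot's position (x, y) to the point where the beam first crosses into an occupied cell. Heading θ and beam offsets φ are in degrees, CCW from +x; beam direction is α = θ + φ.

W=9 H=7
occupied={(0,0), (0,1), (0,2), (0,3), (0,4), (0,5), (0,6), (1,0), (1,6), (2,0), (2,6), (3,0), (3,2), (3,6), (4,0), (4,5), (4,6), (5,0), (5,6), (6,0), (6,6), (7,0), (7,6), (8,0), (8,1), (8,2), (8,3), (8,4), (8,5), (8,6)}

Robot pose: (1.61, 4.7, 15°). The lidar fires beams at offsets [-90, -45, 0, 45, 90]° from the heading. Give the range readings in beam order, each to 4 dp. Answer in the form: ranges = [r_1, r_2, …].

beam 1: φ=-90°, α=285°
  d=(0.2588,-0.9659)  start (1,4)  tX=1.5068 tY=0.7247  stride 1/|dx|=3.8637 1/|dy|=1.0353
    cross y-line → (1,3), t=0.7247
    cross x-line → (2,3), t=1.5068
    cross y-line → (2,2), t=1.7600
    cross y-line → (2,1), t=2.7952
    cross y-line → (2,0), t=3.8305 (wall)
  → r_1 = 3.8305
beam 2: φ=-45°, α=330°
  d=(0.8660,-0.5000)  start (1,4)  tX=0.4503 tY=1.4000  stride 1/|dx|=1.1547 1/|dy|=2.0000
    cross x-line → (2,4), t=0.4503
    cross y-line → (2,3), t=1.4000
    cross x-line → (3,3), t=1.6050
    cross x-line → (4,3), t=2.7597
    cross y-line → (4,2), t=3.4000
    cross x-line → (5,2), t=3.9144
    cross x-line → (6,2), t=5.0691
    cross y-line → (6,1), t=5.4000
    cross x-line → (7,1), t=6.2238
    cross x-line → (8,1), t=7.3785 (wall)
  → r_2 = 7.3785
beam 3: φ=0°, α=15°
  d=(0.9659,0.2588)  start (1,4)  tX=0.4038 tY=1.1591  stride 1/|dx|=1.0353 1/|dy|=3.8637
    cross x-line → (2,4), t=0.4038
    cross y-line → (2,5), t=1.1591
    cross x-line → (3,5), t=1.4390
    cross x-line → (4,5), t=2.4743 (wall)
  → r_3 = 2.4743
beam 4: φ=45°, α=60°
  d=(0.5000,0.8660)  start (1,4)  tX=0.7800 tY=0.3464  stride 1/|dx|=2.0000 1/|dy|=1.1547
    cross y-line → (1,5), t=0.3464
    cross x-line → (2,5), t=0.7800
    cross y-line → (2,6), t=1.5011 (wall)
  → r_4 = 1.5011
beam 5: φ=90°, α=105°
  d=(-0.2588,0.9659)  start (1,4)  tX=2.3569 tY=0.3106  stride 1/|dx|=3.8637 1/|dy|=1.0353
    cross y-line → (1,5), t=0.3106
    cross y-line → (1,6), t=1.3459 (wall)
  → r_5 = 1.3459

ranges = [3.8305, 7.3785, 2.4743, 1.5011, 1.3459]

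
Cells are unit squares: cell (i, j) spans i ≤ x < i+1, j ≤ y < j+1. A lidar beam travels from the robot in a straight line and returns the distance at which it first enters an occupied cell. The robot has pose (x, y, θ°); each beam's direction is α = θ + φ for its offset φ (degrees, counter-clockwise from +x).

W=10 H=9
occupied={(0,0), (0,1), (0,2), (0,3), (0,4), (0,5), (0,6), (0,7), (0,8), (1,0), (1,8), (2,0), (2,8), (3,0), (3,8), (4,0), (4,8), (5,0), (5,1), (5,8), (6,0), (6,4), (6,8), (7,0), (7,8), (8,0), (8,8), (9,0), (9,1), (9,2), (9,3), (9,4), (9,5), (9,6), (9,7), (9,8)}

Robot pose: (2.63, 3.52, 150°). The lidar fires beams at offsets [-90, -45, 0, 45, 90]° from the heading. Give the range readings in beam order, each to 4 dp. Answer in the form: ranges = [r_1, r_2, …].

ranges = [5.1731, 4.6380, 1.8822, 1.6875, 2.9098]

beam 1: φ=-90°, α=60°
  d=(0.5000,0.8660)  start (2,3)  tX=0.7400 tY=0.5543  stride 1/|dx|=2.0000 1/|dy|=1.1547
    cross y-line → (2,4), t=0.5543
    cross x-line → (3,4), t=0.7400
    cross y-line → (3,5), t=1.7090
    cross x-line → (4,5), t=2.7400
    cross y-line → (4,6), t=2.8637
    cross y-line → (4,7), t=4.0184
    cross x-line → (5,7), t=4.7400
    cross y-line → (5,8), t=5.1731 (wall)
  → r_1 = 5.1731
beam 2: φ=-45°, α=105°
  d=(-0.2588,0.9659)  start (2,3)  tX=2.4341 tY=0.4969  stride 1/|dx|=3.8637 1/|dy|=1.0353
    cross y-line → (2,4), t=0.4969
    cross y-line → (2,5), t=1.5322
    cross x-line → (1,5), t=2.4341
    cross y-line → (1,6), t=2.5675
    cross y-line → (1,7), t=3.6028
    cross y-line → (1,8), t=4.6380 (wall)
  → r_2 = 4.6380
beam 3: φ=0°, α=150°
  d=(-0.8660,0.5000)  start (2,3)  tX=0.7275 tY=0.9600  stride 1/|dx|=1.1547 1/|dy|=2.0000
    cross x-line → (1,3), t=0.7275
    cross y-line → (1,4), t=0.9600
    cross x-line → (0,4), t=1.8822 (wall)
  → r_3 = 1.8822
beam 4: φ=45°, α=195°
  d=(-0.9659,-0.2588)  start (2,3)  tX=0.6522 tY=2.0091  stride 1/|dx|=1.0353 1/|dy|=3.8637
    cross x-line → (1,3), t=0.6522
    cross x-line → (0,3), t=1.6875 (wall)
  → r_4 = 1.6875
beam 5: φ=90°, α=240°
  d=(-0.5000,-0.8660)  start (2,3)  tX=1.2600 tY=0.6004  stride 1/|dx|=2.0000 1/|dy|=1.1547
    cross y-line → (2,2), t=0.6004
    cross x-line → (1,2), t=1.2600
    cross y-line → (1,1), t=1.7551
    cross y-line → (1,0), t=2.9098 (wall)
  → r_5 = 2.9098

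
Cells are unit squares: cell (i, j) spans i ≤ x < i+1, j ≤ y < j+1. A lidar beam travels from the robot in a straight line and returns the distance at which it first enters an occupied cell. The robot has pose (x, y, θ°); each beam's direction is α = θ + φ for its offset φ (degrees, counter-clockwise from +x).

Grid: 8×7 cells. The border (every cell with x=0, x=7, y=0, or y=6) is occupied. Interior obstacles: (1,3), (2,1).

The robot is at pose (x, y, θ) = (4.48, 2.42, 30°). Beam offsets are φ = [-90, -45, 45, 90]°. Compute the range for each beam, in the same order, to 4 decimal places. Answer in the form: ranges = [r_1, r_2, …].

ranges = [1.6397, 2.6089, 3.7063, 4.1338]

beam 1: φ=-90°, α=300°
  cosα=0.5000 sinα=-0.8660 | (4,2) | tMaxX 1.0400 tMaxY 0.4850 | tΔX 2.0000 tΔY 1.1547
    t=0.4850 [y] (4,1)
    t=1.0400 [x] (5,1)
    t=1.6397 [y] (5,0) — stop
  → r_1 = 1.6397
beam 2: φ=-45°, α=345°
  cosα=0.9659 sinα=-0.2588 | (4,2) | tMaxX 0.5383 tMaxY 1.6228 | tΔX 1.0353 tΔY 3.8637
    t=0.5383 [x] (5,2)
    t=1.5736 [x] (6,2)
    t=1.6228 [y] (6,1)
    t=2.6089 [x] (7,1) — stop
  → r_2 = 2.6089
beam 3: φ=45°, α=75°
  cosα=0.2588 sinα=0.9659 | (4,2) | tMaxX 2.0091 tMaxY 0.6005 | tΔX 3.8637 tΔY 1.0353
    t=0.6005 [y] (4,3)
    t=1.6357 [y] (4,4)
    t=2.0091 [x] (5,4)
    t=2.6710 [y] (5,5)
    t=3.7063 [y] (5,6) — stop
  → r_3 = 3.7063
beam 4: φ=90°, α=120°
  cosα=-0.5000 sinα=0.8660 | (4,2) | tMaxX 0.9600 tMaxY 0.6697 | tΔX 2.0000 tΔY 1.1547
    t=0.6697 [y] (4,3)
    t=0.9600 [x] (3,3)
    t=1.8244 [y] (3,4)
    t=2.9600 [x] (2,4)
    t=2.9791 [y] (2,5)
    t=4.1338 [y] (2,6) — stop
  → r_4 = 4.1338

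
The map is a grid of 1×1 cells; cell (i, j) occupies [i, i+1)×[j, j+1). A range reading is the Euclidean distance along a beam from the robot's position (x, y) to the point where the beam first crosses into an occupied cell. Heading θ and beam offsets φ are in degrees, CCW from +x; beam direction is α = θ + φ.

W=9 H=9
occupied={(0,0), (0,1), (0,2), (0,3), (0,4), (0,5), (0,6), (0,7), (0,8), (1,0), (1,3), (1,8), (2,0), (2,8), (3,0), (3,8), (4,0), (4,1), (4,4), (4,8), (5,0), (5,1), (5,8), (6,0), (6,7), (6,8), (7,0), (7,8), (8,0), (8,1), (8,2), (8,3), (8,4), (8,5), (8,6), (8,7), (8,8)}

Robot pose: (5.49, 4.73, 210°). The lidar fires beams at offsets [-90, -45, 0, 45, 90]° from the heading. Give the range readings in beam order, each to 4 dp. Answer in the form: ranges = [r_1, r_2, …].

beam 1: φ=-90°, α=120°
  direction (-0.5000, 0.8660); cell (5,4); t to first gridline: x 0.9800, y 0.3118 (then +2.0000 / +1.1547)
    (5,5) via y @ 0.3118
    (4,5) via x @ 0.9800
    (4,6) via y @ 1.4665
    (4,7) via y @ 2.6212
    (3,7) via x @ 2.9800
    (3,8) via y @ 3.7759  # hit
  → r_1 = 3.7759
beam 2: φ=-45°, α=165°
  direction (-0.9659, 0.2588); cell (5,4); t to first gridline: x 0.5073, y 1.0432 (then +1.0353 / +3.8637)
    (4,4) via x @ 0.5073  # hit
  → r_2 = 0.5073
beam 3: φ=0°, α=210°
  direction (-0.8660, -0.5000); cell (5,4); t to first gridline: x 0.5658, y 1.4600 (then +1.1547 / +2.0000)
    (4,4) via x @ 0.5658  # hit
  → r_3 = 0.5658
beam 4: φ=45°, α=255°
  direction (-0.2588, -0.9659); cell (5,4); t to first gridline: x 1.8932, y 0.7558 (then +3.8637 / +1.0353)
    (5,3) via y @ 0.7558
    (5,2) via y @ 1.7910
    (4,2) via x @ 1.8932
    (4,1) via y @ 2.8263  # hit
  → r_4 = 2.8263
beam 5: φ=90°, α=300°
  direction (0.5000, -0.8660); cell (5,4); t to first gridline: x 1.0200, y 0.8429 (then +2.0000 / +1.1547)
    (5,3) via y @ 0.8429
    (6,3) via x @ 1.0200
    (6,2) via y @ 1.9976
    (7,2) via x @ 3.0200
    (7,1) via y @ 3.1523
    (7,0) via y @ 4.3070  # hit
  → r_5 = 4.3070

ranges = [3.7759, 0.5073, 0.5658, 2.8263, 4.3070]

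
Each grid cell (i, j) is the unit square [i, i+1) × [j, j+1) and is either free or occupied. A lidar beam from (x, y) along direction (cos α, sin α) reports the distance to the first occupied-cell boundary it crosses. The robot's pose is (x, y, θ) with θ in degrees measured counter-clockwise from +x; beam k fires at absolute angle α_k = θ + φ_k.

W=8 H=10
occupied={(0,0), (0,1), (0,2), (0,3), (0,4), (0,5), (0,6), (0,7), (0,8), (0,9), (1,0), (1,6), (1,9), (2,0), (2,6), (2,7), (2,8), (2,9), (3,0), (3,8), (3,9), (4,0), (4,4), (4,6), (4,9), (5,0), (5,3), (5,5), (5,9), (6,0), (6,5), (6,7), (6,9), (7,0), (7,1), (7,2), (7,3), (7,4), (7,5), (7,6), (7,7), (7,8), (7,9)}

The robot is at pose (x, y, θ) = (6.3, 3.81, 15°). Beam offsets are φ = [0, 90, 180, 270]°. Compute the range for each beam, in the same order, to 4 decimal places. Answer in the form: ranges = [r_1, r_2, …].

ranges = [0.7247, 1.2320, 0.3106, 2.7046]

beam 1: φ=0°, α=15°
  dir = (cos 15°, sin 15°) = (0.9659, 0.2588); from cell (6,3)
  next x-line at t=0.7247, next y-line at t=0.7341; Δt_x=1.0353, Δt_y=3.8637
    x: enter (7,3) at t=0.7247 ← occupied
  → r_1 = 0.7247
beam 2: φ=90°, α=105°
  dir = (cos 105°, sin 105°) = (-0.2588, 0.9659); from cell (6,3)
  next x-line at t=1.1591, next y-line at t=0.1967; Δt_x=3.8637, Δt_y=1.0353
    y: enter (6,4) at t=0.1967
    x: enter (5,4) at t=1.1591
    y: enter (5,5) at t=1.2320 ← occupied
  → r_2 = 1.2320
beam 3: φ=180°, α=195°
  dir = (cos 195°, sin 195°) = (-0.9659, -0.2588); from cell (6,3)
  next x-line at t=0.3106, next y-line at t=3.1296; Δt_x=1.0353, Δt_y=3.8637
    x: enter (5,3) at t=0.3106 ← occupied
  → r_3 = 0.3106
beam 4: φ=270°, α=285°
  dir = (cos 285°, sin 285°) = (0.2588, -0.9659); from cell (6,3)
  next x-line at t=2.7046, next y-line at t=0.8386; Δt_x=3.8637, Δt_y=1.0353
    y: enter (6,2) at t=0.8386
    y: enter (6,1) at t=1.8738
    x: enter (7,1) at t=2.7046 ← occupied
  → r_4 = 2.7046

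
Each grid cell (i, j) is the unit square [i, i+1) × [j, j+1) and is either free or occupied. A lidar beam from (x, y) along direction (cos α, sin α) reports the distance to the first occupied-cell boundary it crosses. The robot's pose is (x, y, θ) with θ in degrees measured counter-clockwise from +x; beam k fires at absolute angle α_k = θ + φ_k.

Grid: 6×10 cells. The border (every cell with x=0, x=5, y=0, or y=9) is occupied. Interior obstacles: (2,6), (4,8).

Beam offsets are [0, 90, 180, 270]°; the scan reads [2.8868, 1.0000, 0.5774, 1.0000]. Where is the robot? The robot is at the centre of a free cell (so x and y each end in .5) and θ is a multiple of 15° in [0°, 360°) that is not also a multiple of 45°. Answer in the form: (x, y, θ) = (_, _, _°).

The pose lattice has 30·16 = 480 candidates. Test each by forward raycasting.
  (1.5, 7.5, 195°): beam 1 = 0.5176 ≠ 2.8868 ✗
  (2.5, 8.5, 255°): beam 1 = 1.5529 ≠ 2.8868 ✗
  (4.5, 4.5, 165°): beam 1 = 3.6235 ≠ 2.8868 ✗
  …
  (1.5, 7.5, 30°): r_1=2.8868, r_2=1.0000, r_3=0.5774, r_4=1.0000 — all match ✓
Unique over the lattice → pose = (1.5, 7.5, 30°).

(x, y, θ) = (1.5, 7.5, 30°)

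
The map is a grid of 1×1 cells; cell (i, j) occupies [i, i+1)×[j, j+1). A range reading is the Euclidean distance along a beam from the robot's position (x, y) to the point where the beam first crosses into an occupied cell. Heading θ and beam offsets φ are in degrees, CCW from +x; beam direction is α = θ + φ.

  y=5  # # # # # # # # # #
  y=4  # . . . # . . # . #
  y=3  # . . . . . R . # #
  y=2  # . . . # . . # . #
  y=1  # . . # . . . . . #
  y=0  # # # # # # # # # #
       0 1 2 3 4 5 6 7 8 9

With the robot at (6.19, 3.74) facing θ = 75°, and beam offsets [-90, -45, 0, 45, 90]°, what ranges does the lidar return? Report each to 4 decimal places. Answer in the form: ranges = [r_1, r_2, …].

ranges = [1.8738, 0.9353, 1.3044, 1.4549, 1.2320]

beam 1: φ=-90°, α=345°
  cosα=0.9659 sinα=-0.2588 | (6,3) | tMaxX 0.8386 tMaxY 2.8591 | tΔX 1.0353 tΔY 3.8637
    t=0.8386 [x] (7,3)
    t=1.8738 [x] (8,3) — stop
  → r_1 = 1.8738
beam 2: φ=-45°, α=30°
  cosα=0.8660 sinα=0.5000 | (6,3) | tMaxX 0.9353 tMaxY 0.5200 | tΔX 1.1547 tΔY 2.0000
    t=0.5200 [y] (6,4)
    t=0.9353 [x] (7,4) — stop
  → r_2 = 0.9353
beam 3: φ=0°, α=75°
  cosα=0.2588 sinα=0.9659 | (6,3) | tMaxX 3.1296 tMaxY 0.2692 | tΔX 3.8637 tΔY 1.0353
    t=0.2692 [y] (6,4)
    t=1.3044 [y] (6,5) — stop
  → r_3 = 1.3044
beam 4: φ=45°, α=120°
  cosα=-0.5000 sinα=0.8660 | (6,3) | tMaxX 0.3800 tMaxY 0.3002 | tΔX 2.0000 tΔY 1.1547
    t=0.3002 [y] (6,4)
    t=0.3800 [x] (5,4)
    t=1.4549 [y] (5,5) — stop
  → r_4 = 1.4549
beam 5: φ=90°, α=165°
  cosα=-0.9659 sinα=0.2588 | (6,3) | tMaxX 0.1967 tMaxY 1.0046 | tΔX 1.0353 tΔY 3.8637
    t=0.1967 [x] (5,3)
    t=1.0046 [y] (5,4)
    t=1.2320 [x] (4,4) — stop
  → r_5 = 1.2320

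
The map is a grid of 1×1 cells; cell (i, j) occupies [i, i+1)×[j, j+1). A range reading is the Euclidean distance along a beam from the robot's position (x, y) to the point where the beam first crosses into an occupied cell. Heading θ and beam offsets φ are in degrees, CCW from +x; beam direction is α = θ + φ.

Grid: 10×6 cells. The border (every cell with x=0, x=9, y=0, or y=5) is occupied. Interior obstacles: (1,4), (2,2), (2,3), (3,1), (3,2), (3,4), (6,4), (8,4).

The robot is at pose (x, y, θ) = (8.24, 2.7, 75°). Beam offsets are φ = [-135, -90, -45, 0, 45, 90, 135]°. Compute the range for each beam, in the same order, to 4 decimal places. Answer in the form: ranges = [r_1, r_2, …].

beam 1: φ=-135°, α=300°
  cosα=0.5000 sinα=-0.8660 | (8,2) | tMaxX 1.5200 tMaxY 0.8083 | tΔX 2.0000 tΔY 1.1547
    t=0.8083 [y] (8,1)
    t=1.5200 [x] (9,1) — stop
  → r_1 = 1.5200
beam 2: φ=-90°, α=345°
  cosα=0.9659 sinα=-0.2588 | (8,2) | tMaxX 0.7868 tMaxY 2.7046 | tΔX 1.0353 tΔY 3.8637
    t=0.7868 [x] (9,2) — stop
  → r_2 = 0.7868
beam 3: φ=-45°, α=30°
  cosα=0.8660 sinα=0.5000 | (8,2) | tMaxX 0.8776 tMaxY 0.6000 | tΔX 1.1547 tΔY 2.0000
    t=0.6000 [y] (8,3)
    t=0.8776 [x] (9,3) — stop
  → r_3 = 0.8776
beam 4: φ=0°, α=75°
  cosα=0.2588 sinα=0.9659 | (8,2) | tMaxX 2.9364 tMaxY 0.3106 | tΔX 3.8637 tΔY 1.0353
    t=0.3106 [y] (8,3)
    t=1.3459 [y] (8,4) — stop
  → r_4 = 1.3459
beam 5: φ=45°, α=120°
  cosα=-0.5000 sinα=0.8660 | (8,2) | tMaxX 0.4800 tMaxY 0.3464 | tΔX 2.0000 tΔY 1.1547
    t=0.3464 [y] (8,3)
    t=0.4800 [x] (7,3)
    t=1.5011 [y] (7,4)
    t=2.4800 [x] (6,4) — stop
  → r_5 = 2.4800
beam 6: φ=90°, α=165°
  cosα=-0.9659 sinα=0.2588 | (8,2) | tMaxX 0.2485 tMaxY 1.1591 | tΔX 1.0353 tΔY 3.8637
    t=0.2485 [x] (7,2)
    t=1.1591 [y] (7,3)
    t=1.2837 [x] (6,3)
    t=2.3190 [x] (5,3)
    t=3.3543 [x] (4,3)
    t=4.3896 [x] (3,3)
    t=5.0228 [y] (3,4) — stop
  → r_6 = 5.0228
beam 7: φ=135°, α=210°
  cosα=-0.8660 sinα=-0.5000 | (8,2) | tMaxX 0.2771 tMaxY 1.4000 | tΔX 1.1547 tΔY 2.0000
    t=0.2771 [x] (7,2)
    t=1.4000 [y] (7,1)
    t=1.4318 [x] (6,1)
    t=2.5865 [x] (5,1)
    t=3.4000 [y] (5,0) — stop
  → r_7 = 3.4000

ranges = [1.5200, 0.7868, 0.8776, 1.3459, 2.4800, 5.0228, 3.4000]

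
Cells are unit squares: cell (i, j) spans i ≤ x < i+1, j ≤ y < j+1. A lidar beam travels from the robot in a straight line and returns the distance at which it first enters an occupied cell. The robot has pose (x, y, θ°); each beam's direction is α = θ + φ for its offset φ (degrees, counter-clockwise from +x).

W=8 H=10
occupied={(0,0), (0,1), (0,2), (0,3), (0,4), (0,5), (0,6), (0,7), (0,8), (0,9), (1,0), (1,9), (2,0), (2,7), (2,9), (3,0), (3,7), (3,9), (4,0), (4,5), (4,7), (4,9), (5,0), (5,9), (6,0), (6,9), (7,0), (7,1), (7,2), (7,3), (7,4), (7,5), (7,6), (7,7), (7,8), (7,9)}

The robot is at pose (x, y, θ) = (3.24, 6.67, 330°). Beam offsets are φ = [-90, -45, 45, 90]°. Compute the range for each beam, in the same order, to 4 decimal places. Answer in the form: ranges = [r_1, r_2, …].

ranges = [4.4800, 5.8700, 1.2750, 0.3811]

beam 1: φ=-90°, α=240°
  cosα=-0.5000 sinα=-0.8660 | (3,6) | tMaxX 0.4800 tMaxY 0.7736 | tΔX 2.0000 tΔY 1.1547
    t=0.4800 [x] (2,6)
    t=0.7736 [y] (2,5)
    t=1.9283 [y] (2,4)
    t=2.4800 [x] (1,4)
    t=3.0831 [y] (1,3)
    t=4.2378 [y] (1,2)
    t=4.4800 [x] (0,2) — stop
  → r_1 = 4.4800
beam 2: φ=-45°, α=285°
  cosα=0.2588 sinα=-0.9659 | (3,6) | tMaxX 2.9364 tMaxY 0.6936 | tΔX 3.8637 tΔY 1.0353
    t=0.6936 [y] (3,5)
    t=1.7289 [y] (3,4)
    t=2.7642 [y] (3,3)
    t=2.9364 [x] (4,3)
    t=3.7995 [y] (4,2)
    t=4.8347 [y] (4,1)
    t=5.8700 [y] (4,0) — stop
  → r_2 = 5.8700
beam 3: φ=45°, α=15°
  cosα=0.9659 sinα=0.2588 | (3,6) | tMaxX 0.7868 tMaxY 1.2750 | tΔX 1.0353 tΔY 3.8637
    t=0.7868 [x] (4,6)
    t=1.2750 [y] (4,7) — stop
  → r_3 = 1.2750
beam 4: φ=90°, α=60°
  cosα=0.5000 sinα=0.8660 | (3,6) | tMaxX 1.5200 tMaxY 0.3811 | tΔX 2.0000 tΔY 1.1547
    t=0.3811 [y] (3,7) — stop
  → r_4 = 0.3811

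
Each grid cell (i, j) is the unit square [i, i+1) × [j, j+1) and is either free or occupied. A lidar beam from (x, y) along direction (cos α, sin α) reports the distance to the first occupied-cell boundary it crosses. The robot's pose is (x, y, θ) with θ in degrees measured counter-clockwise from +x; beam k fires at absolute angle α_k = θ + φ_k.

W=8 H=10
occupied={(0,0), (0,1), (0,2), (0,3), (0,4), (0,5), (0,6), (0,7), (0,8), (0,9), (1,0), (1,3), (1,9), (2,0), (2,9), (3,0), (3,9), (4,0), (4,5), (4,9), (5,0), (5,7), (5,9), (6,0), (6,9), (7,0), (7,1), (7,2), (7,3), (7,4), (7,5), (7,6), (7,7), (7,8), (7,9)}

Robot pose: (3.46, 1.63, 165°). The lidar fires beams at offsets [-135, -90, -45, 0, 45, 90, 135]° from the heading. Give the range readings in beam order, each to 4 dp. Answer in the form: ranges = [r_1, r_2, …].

beam 1: φ=-135°, α=30°
  cosα=0.8660 sinα=0.5000 | (3,1) | tMaxX 0.6235 tMaxY 0.7400 | tΔX 1.1547 tΔY 2.0000
    t=0.6235 [x] (4,1)
    t=0.7400 [y] (4,2)
    t=1.7782 [x] (5,2)
    t=2.7400 [y] (5,3)
    t=2.9329 [x] (6,3)
    t=4.0876 [x] (7,3) — stop
  → r_1 = 4.0876
beam 2: φ=-90°, α=75°
  cosα=0.2588 sinα=0.9659 | (3,1) | tMaxX 2.0864 tMaxY 0.3831 | tΔX 3.8637 tΔY 1.0353
    t=0.3831 [y] (3,2)
    t=1.4183 [y] (3,3)
    t=2.0864 [x] (4,3)
    t=2.4536 [y] (4,4)
    t=3.4889 [y] (4,5) — stop
  → r_2 = 3.4889
beam 3: φ=-45°, α=120°
  cosα=-0.5000 sinα=0.8660 | (3,1) | tMaxX 0.9200 tMaxY 0.4272 | tΔX 2.0000 tΔY 1.1547
    t=0.4272 [y] (3,2)
    t=0.9200 [x] (2,2)
    t=1.5819 [y] (2,3)
    t=2.7366 [y] (2,4)
    t=2.9200 [x] (1,4)
    t=3.8913 [y] (1,5)
    t=4.9200 [x] (0,5) — stop
  → r_3 = 4.9200
beam 4: φ=0°, α=165°
  cosα=-0.9659 sinα=0.2588 | (3,1) | tMaxX 0.4762 tMaxY 1.4296 | tΔX 1.0353 tΔY 3.8637
    t=0.4762 [x] (2,1)
    t=1.4296 [y] (2,2)
    t=1.5115 [x] (1,2)
    t=2.5468 [x] (0,2) — stop
  → r_4 = 2.5468
beam 5: φ=45°, α=210°
  cosα=-0.8660 sinα=-0.5000 | (3,1) | tMaxX 0.5312 tMaxY 1.2600 | tΔX 1.1547 tΔY 2.0000
    t=0.5312 [x] (2,1)
    t=1.2600 [y] (2,0) — stop
  → r_5 = 1.2600
beam 6: φ=90°, α=255°
  cosα=-0.2588 sinα=-0.9659 | (3,1) | tMaxX 1.7773 tMaxY 0.6522 | tΔX 3.8637 tΔY 1.0353
    t=0.6522 [y] (3,0) — stop
  → r_6 = 0.6522
beam 7: φ=135°, α=300°
  cosα=0.5000 sinα=-0.8660 | (3,1) | tMaxX 1.0800 tMaxY 0.7275 | tΔX 2.0000 tΔY 1.1547
    t=0.7275 [y] (3,0) — stop
  → r_7 = 0.7275

ranges = [4.0876, 3.4889, 4.9200, 2.5468, 1.2600, 0.6522, 0.7275]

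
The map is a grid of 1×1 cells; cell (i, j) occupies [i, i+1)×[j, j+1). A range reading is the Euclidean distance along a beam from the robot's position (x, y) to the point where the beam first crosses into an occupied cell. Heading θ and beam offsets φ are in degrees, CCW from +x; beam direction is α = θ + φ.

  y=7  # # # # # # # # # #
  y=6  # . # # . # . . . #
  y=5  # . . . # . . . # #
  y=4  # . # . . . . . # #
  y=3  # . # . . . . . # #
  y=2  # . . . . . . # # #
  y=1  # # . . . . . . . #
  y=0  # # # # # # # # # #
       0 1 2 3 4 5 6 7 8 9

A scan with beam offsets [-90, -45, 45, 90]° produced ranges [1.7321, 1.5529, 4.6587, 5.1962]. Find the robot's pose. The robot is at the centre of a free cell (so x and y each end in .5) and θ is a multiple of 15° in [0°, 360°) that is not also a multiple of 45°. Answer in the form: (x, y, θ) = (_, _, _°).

The pose lattice has 36·16 = 576 candidates. Test each by forward raycasting.
  (1.5, 4.5, 330°): beam 1 = 1.0000 ≠ 1.7321 ✗
  (8.5, 6.5, 120°): beam 1 = 0.5774 ≠ 1.7321 ✗
  (1.5, 2.5, 120°): beam 1 = 1.0000 ≠ 1.7321 ✗
  (1.5, 3.5, 150°): beam 1 = 1.0000 ≠ 1.7321 ✗
  …
  (7.5, 5.5, 150°): r_1=1.7321, r_2=1.5529, r_3=4.6587, r_4=5.1962 — all match ✓
Unique over the lattice → pose = (7.5, 5.5, 150°).

(x, y, θ) = (7.5, 5.5, 150°)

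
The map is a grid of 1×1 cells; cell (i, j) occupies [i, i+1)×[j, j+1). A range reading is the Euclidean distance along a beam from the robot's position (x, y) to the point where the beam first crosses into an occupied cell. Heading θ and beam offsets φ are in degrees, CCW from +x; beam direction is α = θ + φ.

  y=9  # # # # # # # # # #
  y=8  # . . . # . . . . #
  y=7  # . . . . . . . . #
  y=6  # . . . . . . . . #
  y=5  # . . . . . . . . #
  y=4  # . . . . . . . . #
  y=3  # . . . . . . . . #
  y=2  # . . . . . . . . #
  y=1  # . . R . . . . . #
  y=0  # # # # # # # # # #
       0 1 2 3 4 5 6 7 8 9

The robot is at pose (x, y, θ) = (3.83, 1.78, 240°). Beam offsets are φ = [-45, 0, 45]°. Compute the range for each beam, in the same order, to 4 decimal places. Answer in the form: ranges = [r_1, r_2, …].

ranges = [2.9298, 0.9007, 0.8075]

beam 1: φ=-45°, α=195°
  cosα=-0.9659 sinα=-0.2588 | (3,1) | tMaxX 0.8593 tMaxY 3.0137 | tΔX 1.0353 tΔY 3.8637
    t=0.8593 [x] (2,1)
    t=1.8946 [x] (1,1)
    t=2.9298 [x] (0,1) — stop
  → r_1 = 2.9298
beam 2: φ=0°, α=240°
  cosα=-0.5000 sinα=-0.8660 | (3,1) | tMaxX 1.6600 tMaxY 0.9007 | tΔX 2.0000 tΔY 1.1547
    t=0.9007 [y] (3,0) — stop
  → r_2 = 0.9007
beam 3: φ=45°, α=285°
  cosα=0.2588 sinα=-0.9659 | (3,1) | tMaxX 0.6568 tMaxY 0.8075 | tΔX 3.8637 tΔY 1.0353
    t=0.6568 [x] (4,1)
    t=0.8075 [y] (4,0) — stop
  → r_3 = 0.8075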